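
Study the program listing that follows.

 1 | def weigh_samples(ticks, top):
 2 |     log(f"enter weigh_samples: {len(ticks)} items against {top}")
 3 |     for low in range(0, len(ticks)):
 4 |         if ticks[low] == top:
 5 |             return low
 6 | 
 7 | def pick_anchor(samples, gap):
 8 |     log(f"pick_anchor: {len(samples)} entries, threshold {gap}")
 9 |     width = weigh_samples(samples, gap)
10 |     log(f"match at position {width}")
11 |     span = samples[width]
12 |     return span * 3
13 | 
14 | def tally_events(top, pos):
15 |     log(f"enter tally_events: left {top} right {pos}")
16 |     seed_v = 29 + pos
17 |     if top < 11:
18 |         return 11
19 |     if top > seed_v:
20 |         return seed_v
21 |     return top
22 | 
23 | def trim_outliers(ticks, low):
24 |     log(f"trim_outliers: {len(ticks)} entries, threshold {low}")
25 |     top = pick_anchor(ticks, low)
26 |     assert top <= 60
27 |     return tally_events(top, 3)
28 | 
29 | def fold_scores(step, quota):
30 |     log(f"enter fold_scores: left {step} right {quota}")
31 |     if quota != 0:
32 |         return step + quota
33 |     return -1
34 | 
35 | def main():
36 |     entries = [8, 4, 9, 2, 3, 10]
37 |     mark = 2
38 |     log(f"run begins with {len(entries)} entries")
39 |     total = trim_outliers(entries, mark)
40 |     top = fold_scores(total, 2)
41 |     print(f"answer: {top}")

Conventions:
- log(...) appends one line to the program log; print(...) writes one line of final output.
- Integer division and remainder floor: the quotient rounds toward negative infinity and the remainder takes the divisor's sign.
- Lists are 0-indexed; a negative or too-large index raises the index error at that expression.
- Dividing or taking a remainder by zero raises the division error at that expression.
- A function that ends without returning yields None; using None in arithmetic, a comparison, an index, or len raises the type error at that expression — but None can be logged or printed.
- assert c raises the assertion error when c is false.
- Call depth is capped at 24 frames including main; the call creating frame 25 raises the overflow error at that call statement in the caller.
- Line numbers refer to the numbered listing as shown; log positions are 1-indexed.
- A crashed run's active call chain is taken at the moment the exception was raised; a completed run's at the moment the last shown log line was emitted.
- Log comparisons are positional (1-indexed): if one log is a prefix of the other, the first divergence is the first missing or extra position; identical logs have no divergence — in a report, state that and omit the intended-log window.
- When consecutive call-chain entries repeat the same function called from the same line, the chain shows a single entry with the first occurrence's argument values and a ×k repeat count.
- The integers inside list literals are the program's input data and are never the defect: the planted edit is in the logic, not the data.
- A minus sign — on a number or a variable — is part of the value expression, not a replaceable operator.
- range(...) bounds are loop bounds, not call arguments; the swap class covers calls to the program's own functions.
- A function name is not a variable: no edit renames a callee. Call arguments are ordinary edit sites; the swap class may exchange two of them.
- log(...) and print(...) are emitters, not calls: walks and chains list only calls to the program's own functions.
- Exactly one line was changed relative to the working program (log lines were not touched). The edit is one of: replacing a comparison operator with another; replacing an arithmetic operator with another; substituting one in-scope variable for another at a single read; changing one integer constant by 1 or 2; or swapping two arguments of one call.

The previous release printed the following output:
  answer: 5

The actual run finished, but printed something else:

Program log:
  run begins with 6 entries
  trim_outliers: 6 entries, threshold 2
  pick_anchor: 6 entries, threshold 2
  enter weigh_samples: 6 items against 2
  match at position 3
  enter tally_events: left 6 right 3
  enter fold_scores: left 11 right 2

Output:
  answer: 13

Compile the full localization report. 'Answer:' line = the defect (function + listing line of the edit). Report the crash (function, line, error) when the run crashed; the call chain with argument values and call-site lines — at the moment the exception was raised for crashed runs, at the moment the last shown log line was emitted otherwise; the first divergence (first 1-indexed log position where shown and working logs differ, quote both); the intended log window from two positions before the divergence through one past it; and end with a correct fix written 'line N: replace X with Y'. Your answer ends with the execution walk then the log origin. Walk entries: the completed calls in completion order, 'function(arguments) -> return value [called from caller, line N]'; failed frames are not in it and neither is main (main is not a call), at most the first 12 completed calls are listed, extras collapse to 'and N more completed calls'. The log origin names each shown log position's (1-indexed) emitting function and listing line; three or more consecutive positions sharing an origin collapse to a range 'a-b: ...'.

Answer: the defect is in fold_scores at line 32.
The tell: Log streams are identical — the defect surfaces only in the printed output.
Call chain: main -> fold_scores(11, 2) (called at line 40).
First divergence: none (the log streams are identical).
Execution walk:
  weigh_samples([8, 4, 9, 2, 3, 10], 2) -> 3  [called from pick_anchor, line 9]
  pick_anchor([8, 4, 9, 2, 3, 10], 2) -> 6  [called from trim_outliers, line 25]
  tally_events(6, 3) -> 11  [called from trim_outliers, line 27]
  trim_outliers([8, 4, 9, 2, 3, 10], 2) -> 11  [called from main, line 39]
  fold_scores(11, 2) -> 13  [called from main, line 40]
Origin of each log line:
  1: from main, line 38
  2: from trim_outliers, line 24
  3: from pick_anchor, line 8
  4: from weigh_samples, line 2
  5: from pick_anchor, line 10
  6: from tally_events, line 15
  7: from fold_scores, line 30
A correct fix: line 32: replace `+` with `//`.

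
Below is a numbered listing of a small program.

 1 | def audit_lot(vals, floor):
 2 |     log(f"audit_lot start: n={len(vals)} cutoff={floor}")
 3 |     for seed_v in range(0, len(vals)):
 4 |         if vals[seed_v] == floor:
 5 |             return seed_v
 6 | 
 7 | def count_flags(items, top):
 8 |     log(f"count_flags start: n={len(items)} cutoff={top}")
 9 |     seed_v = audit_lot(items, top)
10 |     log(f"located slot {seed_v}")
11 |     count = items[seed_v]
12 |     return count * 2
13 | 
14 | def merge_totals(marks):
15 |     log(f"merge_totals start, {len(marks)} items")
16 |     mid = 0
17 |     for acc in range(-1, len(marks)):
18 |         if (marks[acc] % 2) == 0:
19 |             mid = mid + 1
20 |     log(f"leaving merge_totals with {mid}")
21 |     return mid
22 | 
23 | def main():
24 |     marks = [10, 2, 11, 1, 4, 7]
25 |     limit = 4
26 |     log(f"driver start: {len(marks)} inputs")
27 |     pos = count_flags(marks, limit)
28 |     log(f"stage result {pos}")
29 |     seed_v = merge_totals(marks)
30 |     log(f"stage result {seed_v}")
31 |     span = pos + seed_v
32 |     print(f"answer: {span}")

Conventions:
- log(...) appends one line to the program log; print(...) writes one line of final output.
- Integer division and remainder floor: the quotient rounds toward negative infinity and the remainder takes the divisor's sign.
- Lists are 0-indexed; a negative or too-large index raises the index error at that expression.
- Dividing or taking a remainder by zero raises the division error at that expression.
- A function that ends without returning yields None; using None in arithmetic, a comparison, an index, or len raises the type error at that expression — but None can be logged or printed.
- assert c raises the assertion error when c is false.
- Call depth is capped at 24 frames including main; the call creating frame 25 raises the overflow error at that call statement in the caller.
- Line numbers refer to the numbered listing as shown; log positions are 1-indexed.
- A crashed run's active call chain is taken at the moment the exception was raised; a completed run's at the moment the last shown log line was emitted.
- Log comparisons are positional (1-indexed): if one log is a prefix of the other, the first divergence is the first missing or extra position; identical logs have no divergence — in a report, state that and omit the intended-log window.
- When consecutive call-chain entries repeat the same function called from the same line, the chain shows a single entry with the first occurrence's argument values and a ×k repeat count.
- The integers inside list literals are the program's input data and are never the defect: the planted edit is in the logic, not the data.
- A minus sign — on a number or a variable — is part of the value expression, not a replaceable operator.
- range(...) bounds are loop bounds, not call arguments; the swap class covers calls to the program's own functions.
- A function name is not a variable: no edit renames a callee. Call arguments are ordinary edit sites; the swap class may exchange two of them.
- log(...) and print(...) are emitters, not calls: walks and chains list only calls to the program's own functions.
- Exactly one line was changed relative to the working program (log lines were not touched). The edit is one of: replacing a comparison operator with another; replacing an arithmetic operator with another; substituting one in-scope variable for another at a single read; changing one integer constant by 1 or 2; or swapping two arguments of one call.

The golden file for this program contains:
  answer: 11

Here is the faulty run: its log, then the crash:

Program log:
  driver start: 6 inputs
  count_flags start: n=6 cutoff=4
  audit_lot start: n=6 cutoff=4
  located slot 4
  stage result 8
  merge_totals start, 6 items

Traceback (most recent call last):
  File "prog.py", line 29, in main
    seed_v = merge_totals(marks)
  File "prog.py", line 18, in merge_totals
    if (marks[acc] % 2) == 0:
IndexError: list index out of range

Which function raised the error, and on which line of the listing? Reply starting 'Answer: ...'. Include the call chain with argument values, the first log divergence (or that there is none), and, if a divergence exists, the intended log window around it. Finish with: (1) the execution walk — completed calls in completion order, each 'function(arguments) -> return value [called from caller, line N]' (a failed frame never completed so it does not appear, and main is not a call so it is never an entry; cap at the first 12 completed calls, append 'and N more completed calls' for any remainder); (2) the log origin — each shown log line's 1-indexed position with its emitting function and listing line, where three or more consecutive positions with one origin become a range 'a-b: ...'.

Answer: the error was raised in merge_totals, line 18.
Core observation: The log ends early — 6 lines, where the working version next logs 'leaving merge_totals with 3'.
Call chain: main -> merge_totals([10, 2, 11, 1, 4, 7]) (called at line 29).
First divergence: position 7 — the faulty run's log ends after 6 lines; the working version continues with 'leaving merge_totals with 3'.
Intended log window:
  5: stage result 8
  6: merge_totals start, 6 items
  7: leaving merge_totals with 3
  8: stage result 3
Execution walk:
  audit_lot([10, 2, 11, 1, 4, 7], 4) -> 4  [called from count_flags, line 9]
  count_flags([10, 2, 11, 1, 4, 7], 4) -> 8  [called from main, line 27]
Log origin:
  1: logged in main at line 26
  2: logged in count_flags at line 8
  3: logged in audit_lot at line 2
  4: logged in count_flags at line 10
  5: logged in main at line 28
  6: logged in merge_totals at line 15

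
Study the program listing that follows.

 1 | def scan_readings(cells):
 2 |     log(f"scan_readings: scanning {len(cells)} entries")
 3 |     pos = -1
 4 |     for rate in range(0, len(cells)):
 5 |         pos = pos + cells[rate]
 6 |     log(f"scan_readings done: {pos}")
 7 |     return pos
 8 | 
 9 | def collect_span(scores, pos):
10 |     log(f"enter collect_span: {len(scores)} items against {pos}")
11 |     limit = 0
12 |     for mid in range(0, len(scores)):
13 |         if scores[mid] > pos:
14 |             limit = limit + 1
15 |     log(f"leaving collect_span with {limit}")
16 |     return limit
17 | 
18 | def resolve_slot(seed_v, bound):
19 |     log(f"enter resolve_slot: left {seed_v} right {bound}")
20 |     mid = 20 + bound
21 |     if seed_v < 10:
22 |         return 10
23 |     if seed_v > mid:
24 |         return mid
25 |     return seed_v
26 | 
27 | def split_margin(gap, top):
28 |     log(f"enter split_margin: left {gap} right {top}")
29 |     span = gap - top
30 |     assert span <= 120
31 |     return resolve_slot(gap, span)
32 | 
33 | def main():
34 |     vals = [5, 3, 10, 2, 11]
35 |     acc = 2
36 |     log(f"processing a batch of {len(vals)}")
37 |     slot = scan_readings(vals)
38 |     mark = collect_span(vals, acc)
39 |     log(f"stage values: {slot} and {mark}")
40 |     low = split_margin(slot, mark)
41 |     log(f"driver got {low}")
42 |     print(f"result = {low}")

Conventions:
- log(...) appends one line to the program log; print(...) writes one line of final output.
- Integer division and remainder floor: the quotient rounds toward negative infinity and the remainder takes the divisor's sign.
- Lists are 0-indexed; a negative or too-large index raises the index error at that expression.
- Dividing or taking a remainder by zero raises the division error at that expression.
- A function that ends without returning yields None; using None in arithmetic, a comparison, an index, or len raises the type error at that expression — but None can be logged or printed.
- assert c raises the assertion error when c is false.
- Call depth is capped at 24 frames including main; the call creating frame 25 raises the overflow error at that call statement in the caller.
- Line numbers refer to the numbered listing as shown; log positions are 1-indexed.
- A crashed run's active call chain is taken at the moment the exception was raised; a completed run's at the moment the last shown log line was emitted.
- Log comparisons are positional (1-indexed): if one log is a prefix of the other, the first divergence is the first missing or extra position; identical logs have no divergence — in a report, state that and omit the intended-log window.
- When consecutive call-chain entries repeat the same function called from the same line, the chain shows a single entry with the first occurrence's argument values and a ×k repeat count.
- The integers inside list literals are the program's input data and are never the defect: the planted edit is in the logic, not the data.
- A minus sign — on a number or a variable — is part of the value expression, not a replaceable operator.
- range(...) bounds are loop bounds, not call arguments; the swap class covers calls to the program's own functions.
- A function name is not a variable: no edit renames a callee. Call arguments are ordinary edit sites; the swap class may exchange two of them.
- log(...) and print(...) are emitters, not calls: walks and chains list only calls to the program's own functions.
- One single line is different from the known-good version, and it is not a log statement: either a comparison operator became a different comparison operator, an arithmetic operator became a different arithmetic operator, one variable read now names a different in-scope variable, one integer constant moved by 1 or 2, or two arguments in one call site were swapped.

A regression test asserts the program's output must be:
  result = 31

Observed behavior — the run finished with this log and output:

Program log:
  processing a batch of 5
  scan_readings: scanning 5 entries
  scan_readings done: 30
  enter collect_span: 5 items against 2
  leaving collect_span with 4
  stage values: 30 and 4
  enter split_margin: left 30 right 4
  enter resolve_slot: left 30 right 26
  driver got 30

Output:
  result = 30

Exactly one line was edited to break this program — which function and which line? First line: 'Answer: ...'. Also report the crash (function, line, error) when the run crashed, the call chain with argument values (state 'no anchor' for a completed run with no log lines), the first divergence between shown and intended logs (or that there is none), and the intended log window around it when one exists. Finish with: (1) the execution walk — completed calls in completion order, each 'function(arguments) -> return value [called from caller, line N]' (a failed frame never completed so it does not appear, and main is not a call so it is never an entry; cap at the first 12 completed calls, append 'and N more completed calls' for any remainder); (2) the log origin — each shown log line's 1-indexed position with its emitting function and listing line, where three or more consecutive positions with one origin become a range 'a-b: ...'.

Answer: the defect is in scan_readings at line 3.
Core observation: At log position 3 the runs split — shown 'scan_readings done: 30', but the working version logs 'scan_readings done: 31'.
Call chain: main.
First divergence: position 3; shown 'scan_readings done: 30' vs intended 'scan_readings done: 31'.
Intended log window:
  1: processing a batch of 5
  2: scan_readings: scanning 5 entries
  3: scan_readings done: 31
  4: enter collect_span: 5 items against 2
Execution walk:
  scan_readings([5, 3, 10, 2, 11]) -> 30  [called from main, line 37]
  collect_span([5, 3, 10, 2, 11], 2) -> 4  [called from main, line 38]
  resolve_slot(30, 26) -> 30  [called from split_margin, line 31]
  split_margin(30, 4) -> 30  [called from main, line 40]
Log line origins:
  1: logged in main at line 36
  2: logged in scan_readings at line 2
  3: logged in scan_readings at line 6
  4: logged in collect_span at line 10
  5: logged in collect_span at line 15
  6: logged in main at line 39
  7: logged in split_margin at line 28
  8: logged in resolve_slot at line 19
  9: logged in main at line 41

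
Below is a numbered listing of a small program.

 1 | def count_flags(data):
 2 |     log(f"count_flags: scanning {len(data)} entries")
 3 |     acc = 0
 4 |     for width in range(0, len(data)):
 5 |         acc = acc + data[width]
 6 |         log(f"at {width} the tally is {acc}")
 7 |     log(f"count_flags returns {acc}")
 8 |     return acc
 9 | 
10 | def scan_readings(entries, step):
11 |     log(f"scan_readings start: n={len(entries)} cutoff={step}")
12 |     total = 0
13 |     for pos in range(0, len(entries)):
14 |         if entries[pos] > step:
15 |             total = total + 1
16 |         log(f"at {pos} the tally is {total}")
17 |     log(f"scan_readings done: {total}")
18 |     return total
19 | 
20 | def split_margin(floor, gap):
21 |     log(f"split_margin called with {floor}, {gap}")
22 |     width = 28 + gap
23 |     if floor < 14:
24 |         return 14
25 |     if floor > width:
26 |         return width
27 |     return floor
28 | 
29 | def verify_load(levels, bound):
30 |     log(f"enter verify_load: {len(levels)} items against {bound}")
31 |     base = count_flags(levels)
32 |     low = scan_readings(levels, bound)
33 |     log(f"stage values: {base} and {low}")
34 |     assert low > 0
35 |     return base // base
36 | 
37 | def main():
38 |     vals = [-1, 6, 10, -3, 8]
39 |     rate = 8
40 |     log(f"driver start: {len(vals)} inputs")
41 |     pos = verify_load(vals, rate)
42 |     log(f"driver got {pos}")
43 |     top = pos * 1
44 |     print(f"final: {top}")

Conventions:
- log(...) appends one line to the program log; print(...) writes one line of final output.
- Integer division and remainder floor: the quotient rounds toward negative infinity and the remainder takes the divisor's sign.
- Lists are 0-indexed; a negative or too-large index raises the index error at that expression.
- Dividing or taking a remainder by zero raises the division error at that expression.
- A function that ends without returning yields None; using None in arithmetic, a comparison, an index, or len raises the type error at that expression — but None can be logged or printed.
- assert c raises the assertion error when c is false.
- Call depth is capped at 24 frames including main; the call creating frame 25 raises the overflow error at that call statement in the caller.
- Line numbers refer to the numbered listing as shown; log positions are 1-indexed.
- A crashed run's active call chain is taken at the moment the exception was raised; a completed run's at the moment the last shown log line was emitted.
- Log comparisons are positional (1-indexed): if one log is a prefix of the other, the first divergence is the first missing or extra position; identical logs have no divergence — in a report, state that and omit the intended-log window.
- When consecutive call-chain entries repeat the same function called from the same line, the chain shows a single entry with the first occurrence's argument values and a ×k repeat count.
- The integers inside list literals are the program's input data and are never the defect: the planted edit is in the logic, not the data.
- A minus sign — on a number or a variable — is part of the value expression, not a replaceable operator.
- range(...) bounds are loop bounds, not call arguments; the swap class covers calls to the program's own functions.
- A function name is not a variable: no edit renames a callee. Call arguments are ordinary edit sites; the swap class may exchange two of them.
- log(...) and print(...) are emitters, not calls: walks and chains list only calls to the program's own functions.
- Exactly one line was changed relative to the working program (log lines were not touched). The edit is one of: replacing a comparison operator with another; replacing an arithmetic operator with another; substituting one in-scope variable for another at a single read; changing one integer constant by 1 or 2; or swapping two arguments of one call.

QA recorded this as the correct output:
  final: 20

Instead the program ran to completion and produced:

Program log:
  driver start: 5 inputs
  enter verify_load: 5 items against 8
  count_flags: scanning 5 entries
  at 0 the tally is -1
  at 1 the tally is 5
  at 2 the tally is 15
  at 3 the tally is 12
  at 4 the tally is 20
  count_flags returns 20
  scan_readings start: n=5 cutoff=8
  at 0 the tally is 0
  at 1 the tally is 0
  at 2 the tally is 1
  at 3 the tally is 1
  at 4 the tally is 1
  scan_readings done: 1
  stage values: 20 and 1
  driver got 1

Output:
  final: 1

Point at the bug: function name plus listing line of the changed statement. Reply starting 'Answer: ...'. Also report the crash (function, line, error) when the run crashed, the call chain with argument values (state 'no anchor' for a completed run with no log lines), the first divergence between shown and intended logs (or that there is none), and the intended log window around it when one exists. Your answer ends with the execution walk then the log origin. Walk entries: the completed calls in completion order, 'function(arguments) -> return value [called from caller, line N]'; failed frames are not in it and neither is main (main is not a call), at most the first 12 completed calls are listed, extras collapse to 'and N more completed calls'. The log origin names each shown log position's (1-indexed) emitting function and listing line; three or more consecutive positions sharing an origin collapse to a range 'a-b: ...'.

Answer: the defect is in verify_load at line 35.
Key observation: Position 18 is the first bad log line: 'driver got 1' should read 'driver got 20'.
Call chain: main.
First divergence: at position 18 the run shows 'driver got 1' where the working version logs 'driver got 20'.
Intended log window:
  16: scan_readings done: 1
  17: stage values: 20 and 1
  18: driver got 20
Execution walk:
  count_flags([-1, 6, 10, -3, 8]) -> 20  [called from verify_load, line 31]
  scan_readings([-1, 6, 10, -3, 8], 8) -> 1  [called from verify_load, line 32]
  verify_load([-1, 6, 10, -3, 8], 8) -> 1  [called from main, line 41]
Origin of each log line:
  1: emitted by main (line 40)
  2: emitted by verify_load (line 30)
  3: emitted by count_flags (line 2)
  4-8: emitted by count_flags (line 6)
  9: emitted by count_flags (line 7)
  10: emitted by scan_readings (line 11)
  11-15: emitted by scan_readings (line 16)
  16: emitted by scan_readings (line 17)
  17: emitted by verify_load (line 33)
  18: emitted by main (line 42)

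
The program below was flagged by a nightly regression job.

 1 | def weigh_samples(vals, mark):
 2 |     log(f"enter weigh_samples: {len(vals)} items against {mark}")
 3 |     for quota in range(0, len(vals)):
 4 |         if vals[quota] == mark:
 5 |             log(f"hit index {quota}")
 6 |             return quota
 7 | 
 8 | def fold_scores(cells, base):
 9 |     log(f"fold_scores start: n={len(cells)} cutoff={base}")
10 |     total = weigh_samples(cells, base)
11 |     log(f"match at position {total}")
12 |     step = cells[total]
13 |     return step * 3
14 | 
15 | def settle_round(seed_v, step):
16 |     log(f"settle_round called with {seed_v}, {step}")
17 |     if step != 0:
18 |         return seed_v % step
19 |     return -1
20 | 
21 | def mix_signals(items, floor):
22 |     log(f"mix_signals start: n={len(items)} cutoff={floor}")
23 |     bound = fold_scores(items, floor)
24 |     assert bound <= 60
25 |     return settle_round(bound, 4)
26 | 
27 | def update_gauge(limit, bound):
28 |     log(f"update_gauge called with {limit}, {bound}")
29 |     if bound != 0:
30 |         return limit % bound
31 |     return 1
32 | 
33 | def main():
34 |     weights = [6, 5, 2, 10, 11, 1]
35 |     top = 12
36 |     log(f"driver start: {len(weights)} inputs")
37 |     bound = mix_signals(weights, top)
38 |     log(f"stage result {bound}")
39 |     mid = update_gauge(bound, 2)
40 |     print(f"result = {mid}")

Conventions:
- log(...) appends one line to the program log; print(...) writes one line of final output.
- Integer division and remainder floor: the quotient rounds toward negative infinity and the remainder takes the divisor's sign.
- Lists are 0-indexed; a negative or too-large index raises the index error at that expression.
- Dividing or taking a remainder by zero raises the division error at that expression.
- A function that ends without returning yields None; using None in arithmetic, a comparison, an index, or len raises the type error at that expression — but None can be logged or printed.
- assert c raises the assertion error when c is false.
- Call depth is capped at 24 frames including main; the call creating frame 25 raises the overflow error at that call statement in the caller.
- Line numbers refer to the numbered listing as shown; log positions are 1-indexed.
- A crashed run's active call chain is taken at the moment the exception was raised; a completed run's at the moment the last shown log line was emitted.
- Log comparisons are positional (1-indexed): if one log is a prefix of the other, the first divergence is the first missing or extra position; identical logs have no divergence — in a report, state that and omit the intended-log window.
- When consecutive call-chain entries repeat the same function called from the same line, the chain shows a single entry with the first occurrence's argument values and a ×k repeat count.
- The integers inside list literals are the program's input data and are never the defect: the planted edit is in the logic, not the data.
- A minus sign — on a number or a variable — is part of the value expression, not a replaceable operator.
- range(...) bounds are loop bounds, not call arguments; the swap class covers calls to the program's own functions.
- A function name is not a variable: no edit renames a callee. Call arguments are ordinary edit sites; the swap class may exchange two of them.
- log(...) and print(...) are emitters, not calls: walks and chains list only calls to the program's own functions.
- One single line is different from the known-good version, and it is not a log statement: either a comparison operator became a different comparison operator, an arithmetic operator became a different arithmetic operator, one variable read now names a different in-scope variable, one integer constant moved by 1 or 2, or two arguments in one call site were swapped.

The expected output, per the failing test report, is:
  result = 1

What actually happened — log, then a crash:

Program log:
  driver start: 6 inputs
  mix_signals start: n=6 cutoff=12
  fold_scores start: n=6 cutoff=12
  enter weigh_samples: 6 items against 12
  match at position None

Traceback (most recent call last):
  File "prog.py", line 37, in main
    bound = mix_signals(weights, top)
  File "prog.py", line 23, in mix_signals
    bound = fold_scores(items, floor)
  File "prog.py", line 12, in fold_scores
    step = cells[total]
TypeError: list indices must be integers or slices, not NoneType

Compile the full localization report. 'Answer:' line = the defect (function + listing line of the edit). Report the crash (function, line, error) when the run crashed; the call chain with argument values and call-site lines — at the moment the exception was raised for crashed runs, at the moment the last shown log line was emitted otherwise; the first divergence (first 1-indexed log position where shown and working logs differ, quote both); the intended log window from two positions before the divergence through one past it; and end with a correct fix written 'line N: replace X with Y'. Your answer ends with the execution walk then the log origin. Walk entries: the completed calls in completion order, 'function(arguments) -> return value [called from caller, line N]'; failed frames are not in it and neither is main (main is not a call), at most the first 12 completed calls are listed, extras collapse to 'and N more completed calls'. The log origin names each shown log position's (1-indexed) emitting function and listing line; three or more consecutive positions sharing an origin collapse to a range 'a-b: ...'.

Answer: the defect is in main at line 35.
Key observation: Everything matches until log position 2, which reads 'mix_signals start: n=6 cutoff=12' in place of 'mix_signals start: n=6 cutoff=11'.
Crash: fold_scores, line 12, TypeError.
Call chain: main -> mix_signals([6, 5, 2, 10, 11, 1], 12) (called at line 37) -> fold_scores([6, 5, 2, 10, 11, 1], 12) (called at line 23).
First divergence: position 2; shown 'mix_signals start: n=6 cutoff=12' vs intended 'mix_signals start: n=6 cutoff=11'.
Intended log window:
  1: driver start: 6 inputs
  2: mix_signals start: n=6 cutoff=11
  3: fold_scores start: n=6 cutoff=11
Execution walk:
  weigh_samples([6, 5, 2, 10, 11, 1], 12) -> None  [called from fold_scores, line 10]
Origin of each log line:
  1: logged in main at line 36
  2: logged in mix_signals at line 22
  3: logged in fold_scores at line 9
  4: logged in weigh_samples at line 2
  5: logged in fold_scores at line 11
A correct fix: line 35: replace `12` with `11`.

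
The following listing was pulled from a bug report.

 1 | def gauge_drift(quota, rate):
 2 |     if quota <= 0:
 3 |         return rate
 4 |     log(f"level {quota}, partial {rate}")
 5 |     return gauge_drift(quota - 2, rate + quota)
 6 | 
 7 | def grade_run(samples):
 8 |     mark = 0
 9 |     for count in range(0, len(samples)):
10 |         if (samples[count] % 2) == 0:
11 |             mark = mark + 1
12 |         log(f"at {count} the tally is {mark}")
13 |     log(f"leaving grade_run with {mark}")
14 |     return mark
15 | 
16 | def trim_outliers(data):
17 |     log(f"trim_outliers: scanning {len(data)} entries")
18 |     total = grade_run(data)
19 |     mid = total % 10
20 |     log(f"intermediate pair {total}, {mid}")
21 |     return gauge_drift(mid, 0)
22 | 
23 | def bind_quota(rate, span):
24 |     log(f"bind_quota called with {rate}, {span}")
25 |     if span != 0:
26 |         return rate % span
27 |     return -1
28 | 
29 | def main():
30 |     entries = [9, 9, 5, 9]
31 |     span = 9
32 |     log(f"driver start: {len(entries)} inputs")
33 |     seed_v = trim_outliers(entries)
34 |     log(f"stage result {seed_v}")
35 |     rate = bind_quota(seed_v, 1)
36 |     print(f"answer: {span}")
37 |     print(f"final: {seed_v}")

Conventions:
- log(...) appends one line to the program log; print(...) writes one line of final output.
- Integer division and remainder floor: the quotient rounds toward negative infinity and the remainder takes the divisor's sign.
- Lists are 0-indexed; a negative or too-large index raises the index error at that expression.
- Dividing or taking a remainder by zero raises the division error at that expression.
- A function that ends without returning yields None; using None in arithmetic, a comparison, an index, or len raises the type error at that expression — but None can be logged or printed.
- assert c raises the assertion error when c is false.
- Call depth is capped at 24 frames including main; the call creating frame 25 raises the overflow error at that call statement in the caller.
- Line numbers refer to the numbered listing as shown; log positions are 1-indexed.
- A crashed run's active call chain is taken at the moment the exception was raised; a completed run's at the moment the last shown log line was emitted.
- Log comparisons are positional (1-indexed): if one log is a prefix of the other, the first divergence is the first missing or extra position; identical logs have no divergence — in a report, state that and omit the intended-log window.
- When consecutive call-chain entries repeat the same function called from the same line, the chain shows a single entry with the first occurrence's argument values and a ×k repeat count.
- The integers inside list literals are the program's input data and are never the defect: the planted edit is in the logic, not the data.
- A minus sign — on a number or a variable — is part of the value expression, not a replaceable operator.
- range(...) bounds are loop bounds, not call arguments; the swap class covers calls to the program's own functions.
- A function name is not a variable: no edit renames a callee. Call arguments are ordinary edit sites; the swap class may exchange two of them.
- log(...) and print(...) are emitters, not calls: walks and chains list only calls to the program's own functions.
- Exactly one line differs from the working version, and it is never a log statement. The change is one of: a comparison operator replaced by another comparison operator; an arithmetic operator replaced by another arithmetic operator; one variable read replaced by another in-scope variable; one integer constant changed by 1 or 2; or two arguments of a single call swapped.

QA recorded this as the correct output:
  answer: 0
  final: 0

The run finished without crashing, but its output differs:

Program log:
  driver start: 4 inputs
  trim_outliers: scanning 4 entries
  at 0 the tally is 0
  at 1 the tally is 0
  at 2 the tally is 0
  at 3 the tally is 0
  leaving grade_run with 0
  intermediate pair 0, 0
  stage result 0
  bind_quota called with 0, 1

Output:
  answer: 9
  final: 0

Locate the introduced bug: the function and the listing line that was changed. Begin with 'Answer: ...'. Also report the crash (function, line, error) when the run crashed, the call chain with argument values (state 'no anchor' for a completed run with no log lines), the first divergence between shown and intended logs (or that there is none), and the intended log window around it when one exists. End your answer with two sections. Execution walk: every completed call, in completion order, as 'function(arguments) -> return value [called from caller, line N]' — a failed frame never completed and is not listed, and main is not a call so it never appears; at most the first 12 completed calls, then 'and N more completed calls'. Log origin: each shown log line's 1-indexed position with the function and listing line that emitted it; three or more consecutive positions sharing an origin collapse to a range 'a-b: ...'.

Answer: the defect is in main at line 36.
The tell: Every logged value matches the working version; the printed result is what differs.
Call chain: main -> bind_quota(0, 1) (called at line 35).
First divergence: none — the logs agree in full.
Execution walk:
  grade_run([9, 9, 5, 9]) -> 0  [called from trim_outliers, line 18]
  gauge_drift(0, 0) -> 0  [called from trim_outliers, line 21]
  trim_outliers([9, 9, 5, 9]) -> 0  [called from main, line 33]
  bind_quota(0, 1) -> 0  [called from main, line 35]
Log origin:
  1: emitted by main (line 32)
  2: emitted by trim_outliers (line 17)
  3-6: emitted by grade_run (line 12)
  7: emitted by grade_run (line 13)
  8: emitted by trim_outliers (line 20)
  9: emitted by main (line 34)
  10: emitted by bind_quota (line 24)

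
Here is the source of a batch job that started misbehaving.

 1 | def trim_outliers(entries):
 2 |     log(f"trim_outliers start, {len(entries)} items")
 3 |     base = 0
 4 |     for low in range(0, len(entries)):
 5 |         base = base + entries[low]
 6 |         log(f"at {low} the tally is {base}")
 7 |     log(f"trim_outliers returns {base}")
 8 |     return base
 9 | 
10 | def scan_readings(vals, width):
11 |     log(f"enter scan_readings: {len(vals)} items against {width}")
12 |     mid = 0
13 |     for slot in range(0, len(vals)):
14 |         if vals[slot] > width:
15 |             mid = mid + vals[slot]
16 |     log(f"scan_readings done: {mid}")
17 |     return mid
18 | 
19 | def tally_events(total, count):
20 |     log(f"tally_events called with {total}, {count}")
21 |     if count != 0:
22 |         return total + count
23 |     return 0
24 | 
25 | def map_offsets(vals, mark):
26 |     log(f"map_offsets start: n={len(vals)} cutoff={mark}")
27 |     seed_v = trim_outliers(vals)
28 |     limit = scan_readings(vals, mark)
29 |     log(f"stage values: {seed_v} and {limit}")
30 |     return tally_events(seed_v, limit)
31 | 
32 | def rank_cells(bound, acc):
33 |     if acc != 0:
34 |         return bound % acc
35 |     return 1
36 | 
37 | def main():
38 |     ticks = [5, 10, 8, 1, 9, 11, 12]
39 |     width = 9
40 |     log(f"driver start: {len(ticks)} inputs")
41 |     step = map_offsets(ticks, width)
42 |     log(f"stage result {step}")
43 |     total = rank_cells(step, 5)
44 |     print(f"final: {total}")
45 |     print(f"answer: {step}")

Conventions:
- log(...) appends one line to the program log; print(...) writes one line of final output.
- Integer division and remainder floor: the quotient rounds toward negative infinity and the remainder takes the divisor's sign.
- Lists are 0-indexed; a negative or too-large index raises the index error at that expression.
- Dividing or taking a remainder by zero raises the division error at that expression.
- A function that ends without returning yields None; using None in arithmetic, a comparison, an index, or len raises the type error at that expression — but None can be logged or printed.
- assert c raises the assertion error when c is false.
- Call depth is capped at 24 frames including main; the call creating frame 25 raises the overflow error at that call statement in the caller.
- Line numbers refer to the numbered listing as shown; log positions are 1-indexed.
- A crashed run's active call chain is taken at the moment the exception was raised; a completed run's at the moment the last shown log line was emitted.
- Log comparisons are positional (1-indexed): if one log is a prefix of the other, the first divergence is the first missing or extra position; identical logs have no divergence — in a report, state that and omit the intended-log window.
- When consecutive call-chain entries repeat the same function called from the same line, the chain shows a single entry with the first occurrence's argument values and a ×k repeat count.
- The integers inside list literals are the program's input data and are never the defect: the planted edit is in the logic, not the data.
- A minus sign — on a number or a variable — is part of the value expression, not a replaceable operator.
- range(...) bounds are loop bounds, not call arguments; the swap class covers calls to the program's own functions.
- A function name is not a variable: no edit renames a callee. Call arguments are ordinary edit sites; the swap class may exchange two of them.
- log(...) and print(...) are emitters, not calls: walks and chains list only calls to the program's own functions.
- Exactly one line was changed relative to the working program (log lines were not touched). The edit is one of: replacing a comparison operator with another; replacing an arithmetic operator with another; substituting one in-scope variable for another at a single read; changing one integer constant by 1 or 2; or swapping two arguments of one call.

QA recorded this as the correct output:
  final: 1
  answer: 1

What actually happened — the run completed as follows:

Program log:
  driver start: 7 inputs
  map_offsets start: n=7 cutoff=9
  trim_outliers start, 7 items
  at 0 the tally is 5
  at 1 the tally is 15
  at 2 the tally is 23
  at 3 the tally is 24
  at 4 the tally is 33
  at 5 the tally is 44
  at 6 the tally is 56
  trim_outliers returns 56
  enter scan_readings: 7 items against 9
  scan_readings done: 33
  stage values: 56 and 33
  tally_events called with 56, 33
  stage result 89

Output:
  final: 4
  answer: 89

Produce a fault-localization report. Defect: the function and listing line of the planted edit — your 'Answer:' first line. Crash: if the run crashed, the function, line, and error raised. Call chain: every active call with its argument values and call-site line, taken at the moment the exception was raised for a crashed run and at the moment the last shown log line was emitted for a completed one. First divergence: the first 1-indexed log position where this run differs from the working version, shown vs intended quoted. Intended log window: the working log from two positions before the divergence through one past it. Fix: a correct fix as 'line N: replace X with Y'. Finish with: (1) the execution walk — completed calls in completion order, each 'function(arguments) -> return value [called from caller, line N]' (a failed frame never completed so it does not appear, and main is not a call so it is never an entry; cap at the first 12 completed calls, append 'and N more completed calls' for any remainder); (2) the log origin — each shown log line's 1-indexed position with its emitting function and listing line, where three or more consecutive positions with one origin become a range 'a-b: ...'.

Answer: the defect is in tally_events at line 22.
Core observation: The earliest visible damage is log position 16 — 'stage result 89' rather than the intended 'stage result 1'.
Call chain: main.
First divergence: position 16; shown 'stage result 89' vs intended 'stage result 1'.
Intended log window:
  14: stage values: 56 and 33
  15: tally_events called with 56, 33
  16: stage result 1
Execution walk:
  trim_outliers([5, 10, 8, 1, 9, 11, 12]) -> 56  [called from map_offsets, line 27]
  scan_readings([5, 10, 8, 1, 9, 11, 12], 9) -> 33  [called from map_offsets, line 28]
  tally_events(56, 33) -> 89  [called from map_offsets, line 30]
  map_offsets([5, 10, 8, 1, 9, 11, 12], 9) -> 89  [called from main, line 41]
  rank_cells(89, 5) -> 4  [called from main, line 43]
Log line origins:
  1: logged in main at line 40
  2: logged in map_offsets at line 26
  3: logged in trim_outliers at line 2
  4-10: logged in trim_outliers at line 6
  11: logged in trim_outliers at line 7
  12: logged in scan_readings at line 11
  13: logged in scan_readings at line 16
  14: logged in map_offsets at line 29
  15: logged in tally_events at line 20
  16: logged in main at line 42
A correct fix: line 22: replace `+` with `//`.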